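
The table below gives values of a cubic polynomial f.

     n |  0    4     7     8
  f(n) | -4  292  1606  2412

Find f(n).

f(n) = 5n^3 - 3n^2 + 6n - 4

Using the Lagrange interpolation formula with nodes 0, 4, 7, 8:
  L_0(n) = (n - 4)(n - 7)(n - 8) / -224
  L_1(n) = n(n - 7)(n - 8) / 48
  L_2(n) = n(n - 4)(n - 8) / -21
  L_3(n) = n(n - 4)(n - 7) / 32
Then f(n) = -4·L_0(n) + 292·L_1(n) + 1606·L_2(n) + 2412·L_3(n).
Expanding and collecting terms gives f(n) = 5n^3 - 3n^2 + 6n - 4.
Check: f(0) = -4. ✓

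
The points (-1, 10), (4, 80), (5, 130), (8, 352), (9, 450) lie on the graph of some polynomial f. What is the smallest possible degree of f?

Divided differences on the nodes -1, 4, 5, 8, 9:
  order 0: 10  80  130  352  450
  order 1: 14  50  74  98
  order 2: 6  6  6
  order 3: 0  0
  order 4: 0
The order-2 divided differences are all 6 (nonzero) and every higher order vanishes, so the data lies on a polynomial of degree exactly 2.

2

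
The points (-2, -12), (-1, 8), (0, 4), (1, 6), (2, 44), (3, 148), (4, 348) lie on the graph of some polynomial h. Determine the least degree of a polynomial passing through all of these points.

Forward differences of the values at x = -2, -1, 0, 1, 2, 3, 4:
  h  : -12  8  4  6  44  148  348
  Δ  : 20  -4  2  38  104  200
  Δ^2: -24  6  36  66  96
  Δ^3: 30  30  30  30
  Δ^4: 0  0  0
  Δ^5: 0  0
  Δ^6: 0
The third differences are constant (30) and nonzero, while all higher differences vanish, so the minimal degree is 3.

3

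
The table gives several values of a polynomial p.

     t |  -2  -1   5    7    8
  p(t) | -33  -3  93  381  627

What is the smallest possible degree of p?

3

Divided differences on the nodes -2, -1, 5, 7, 8:
  order 0: -33  -3  93  381  627
  order 1: 30  16  144  246
  order 2: -2  16  34
  order 3: 2  2
  order 4: 0
The order-3 divided differences are all 2 (nonzero) and every higher order vanishes, so the data lies on a polynomial of degree exactly 3.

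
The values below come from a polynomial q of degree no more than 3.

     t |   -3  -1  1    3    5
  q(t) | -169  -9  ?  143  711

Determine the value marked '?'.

On equispaced nodes a degree-3 polynomial has vanishing fourth forward difference, so
  q(-3) - 4·q(-1) + 6·q(1) - 4·q(3) + q(5) = 0.
Substituting the known values and solving for q(1):
  6·q(1) = -6
  q(1) = -1.

-1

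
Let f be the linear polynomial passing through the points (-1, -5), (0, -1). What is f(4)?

15

Write f(x) = ax + b. Substituting each data point gives a linear system:
  -a + b = -5
  b = -1
Solving the system yields a = 4, b = -1.
So f(x) = 4x - 1.
Then f(4) = 15.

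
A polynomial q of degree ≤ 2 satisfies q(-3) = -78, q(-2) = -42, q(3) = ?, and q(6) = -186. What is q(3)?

-42

The 3 known points determine the degree-2 polynomial uniquely.
Write q(x) = ax^2 + bx + c. Substituting each data point gives a linear system:
  9a - 3b + c = -78
  4a - 2b + c = -42
  36a + 6b + c = -186
Solving the system yields a = -6, b = 6, c = -6.
So q(x) = -6x^2 + 6x - 6.
Then q(3) = -42.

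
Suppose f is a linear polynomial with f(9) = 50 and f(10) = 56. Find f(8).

Using the Lagrange interpolation formula with nodes 9, 10:
  L_0(t) = (t - 10) / -1
  L_1(t) = (t - 9) / 1
Then f(t) = 50·L_0(t) + 56·L_1(t).
Expanding and collecting terms gives f(t) = 6t - 4.
Evaluating at t = 8: f(8) = 44.

44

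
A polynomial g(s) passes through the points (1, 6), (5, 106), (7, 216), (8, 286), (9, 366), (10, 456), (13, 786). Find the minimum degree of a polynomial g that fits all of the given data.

2

Divided differences on the nodes 1, 5, 7, 8, 9, 10, 13:
  order 0: 6  106  216  286  366  456  786
  order 1: 25  55  70  80  90  110
  order 2: 5  5  5  5  5
  order 3: 0  0  0  0
  order 4: 0  0  0
  order 5: 0  0
  order 6: 0
The order-2 divided differences are all 5 (nonzero) and every higher order vanishes, so the data lies on a polynomial of degree exactly 2.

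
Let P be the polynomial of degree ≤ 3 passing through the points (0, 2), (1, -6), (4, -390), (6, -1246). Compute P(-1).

0

Using the Lagrange interpolation formula with nodes 0, 1, 4, 6:
  L_0(n) = (n - 1)(n - 4)(n - 6) / -24
  L_1(n) = n(n - 4)(n - 6) / 15
  L_2(n) = n(n - 1)(n - 6) / -24
  L_3(n) = n(n - 1)(n - 4) / 60
Then P(n) = 2·L_0(n) - 6·L_1(n) - 390·L_2(n) - 1246·L_3(n).
Expanding and collecting terms gives P(n) = -5n³ - 5n² + 2n + 2.
Evaluating at n = -1: P(-1) = 0.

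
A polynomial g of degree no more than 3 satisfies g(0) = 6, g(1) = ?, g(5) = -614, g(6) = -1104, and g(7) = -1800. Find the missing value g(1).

6

The 4 known points determine the degree-3 polynomial uniquely.
Write g(u) = au^3 + bu^2 + cu + d. Substituting each data point gives a linear system:
  d = 6
  125a + 25b + 5c + d = -614
  216a + 36b + 6c + d = -1104
  343a + 49b + 7c + d = -1800
Solving the system yields a = -6, b = 5, c = 1, d = 6.
So g(u) = -6u³ + 5u² + u + 6.
Then g(1) = 6.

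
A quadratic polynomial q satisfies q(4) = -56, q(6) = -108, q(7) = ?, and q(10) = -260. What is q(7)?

The 3 known points determine the degree-2 polynomial uniquely.
Write q(x) = ax^2 + bx + c. Substituting each data point gives a linear system:
  16a + 4b + c = -56
  36a + 6b + c = -108
  100a + 10b + c = -260
Solving the system yields a = -2, b = -6, c = 0.
So q(x) = -2x^2 - 6x.
Then q(7) = -140.

-140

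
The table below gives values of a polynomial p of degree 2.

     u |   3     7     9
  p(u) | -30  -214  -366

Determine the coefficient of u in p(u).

Write p(u) = au^2 + bu + c. Substituting each data point gives a linear system:
  9a + 3b + c = -30
  49a + 7b + c = -214
  81a + 9b + c = -366
Solving the system yields a = -5, b = 4, c = 3.
So p(u) = -5u² + 4u + 3.
The coefficient of u is 4.

4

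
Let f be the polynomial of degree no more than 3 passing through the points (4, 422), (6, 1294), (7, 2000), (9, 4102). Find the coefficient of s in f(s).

Write f(s) = as^3 + bs^2 + cs + d. Substituting each data point gives a linear system:
  64a + 16b + 4c + d = 422
  216a + 36b + 6c + d = 1294
  343a + 49b + 7c + d = 2000
  729a + 81b + 9c + d = 4102
Solving the system yields a = 5, b = 5, c = 6, d = -2.
So f(s) = 5s^3 + 5s^2 + 6s - 2.
The coefficient of s is 6.

6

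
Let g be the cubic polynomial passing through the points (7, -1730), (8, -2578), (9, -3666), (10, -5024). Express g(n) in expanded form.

g(n) = -5n^3 - 3n + 6

Write g(n) = an^3 + bn^2 + cn + d. Substituting each data point gives a linear system:
  343a + 49b + 7c + d = -1730
  512a + 64b + 8c + d = -2578
  729a + 81b + 9c + d = -3666
  1000a + 100b + 10c + d = -5024
Solving the system yields a = -5, b = 0, c = -3, d = 6.
So g(n) = -5n^3 - 3n + 6.
Check: g(9) = -3666. ✓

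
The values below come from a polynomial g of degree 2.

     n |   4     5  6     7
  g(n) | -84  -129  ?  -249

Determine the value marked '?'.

-184

The 3 known points determine the degree-2 polynomial uniquely.
Write g(n) = an^2 + bn + c. Substituting each data point gives a linear system:
  16a + 4b + c = -84
  25a + 5b + c = -129
  49a + 7b + c = -249
Solving the system yields a = -5, b = 0, c = -4.
So g(n) = -5n^2 - 4.
Then g(6) = -184.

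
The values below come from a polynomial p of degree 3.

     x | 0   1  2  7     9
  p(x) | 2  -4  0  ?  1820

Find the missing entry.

The 4 known points determine the degree-3 polynomial uniquely.
Write p(x) = ax^3 + bx^2 + cx + d. Substituting each data point gives a linear system:
  d = 2
  a + b + c + d = -4
  8a + 4b + 2c + d = 0
  729a + 81b + 9c + d = 1820
Solving the system yields a = 3, b = -4, c = -5, d = 2.
So p(x) = 3x³ - 4x² - 5x + 2.
Then p(7) = 800.

800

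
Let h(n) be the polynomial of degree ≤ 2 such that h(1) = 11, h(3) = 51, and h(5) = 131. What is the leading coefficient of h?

5

Write h(n) = an^2 + bn + c. Substituting each data point gives a linear system:
  a + b + c = 11
  9a + 3b + c = 51
  25a + 5b + c = 131
Solving the system yields a = 5, b = 0, c = 6.
So h(n) = 5n² + 6.
The leading coefficient is 5.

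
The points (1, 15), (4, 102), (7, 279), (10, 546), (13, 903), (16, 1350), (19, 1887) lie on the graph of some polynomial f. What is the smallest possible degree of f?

2

Forward differences of the values at n = 1, 4, 7, 10, 13, 16, 19:
  f  : 15  102  279  546  903  1350  1887
  Δ  : 87  177  267  357  447  537
  Δ^2: 90  90  90  90  90
  Δ^3: 0  0  0  0
  Δ^4: 0  0  0
  Δ^5: 0  0
  Δ^6: 0
The second differences are constant (90) and nonzero, while all higher differences vanish, so the minimal degree is 2.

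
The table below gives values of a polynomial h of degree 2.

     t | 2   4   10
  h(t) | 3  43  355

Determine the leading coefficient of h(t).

Write h(t) = at^2 + bt + c. Substituting each data point gives a linear system:
  4a + 2b + c = 3
  16a + 4b + c = 43
  100a + 10b + c = 355
Solving the system yields a = 4, b = -4, c = -5.
So h(t) = 4t² - 4t - 5.
The leading coefficient is 4.

4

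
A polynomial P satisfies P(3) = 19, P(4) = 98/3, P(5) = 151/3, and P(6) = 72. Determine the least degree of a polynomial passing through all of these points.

2

Forward differences of the values at t = 3, 4, 5, 6:
  P  : 19  98/3  151/3  72
  Δ  : 41/3  53/3  65/3
  Δ^2: 4  4
  Δ^3: 0
The second differences are constant (4) and nonzero, while all higher differences vanish, so the minimal degree is 2.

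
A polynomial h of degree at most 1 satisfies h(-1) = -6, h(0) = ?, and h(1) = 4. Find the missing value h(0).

The 2 known points determine the degree-1 polynomial uniquely.
Write h(u) = au + b. Substituting each data point gives a linear system:
  -a + b = -6
  a + b = 4
Solving the system yields a = 5, b = -1.
So h(u) = 5u - 1.
Then h(0) = -1.

-1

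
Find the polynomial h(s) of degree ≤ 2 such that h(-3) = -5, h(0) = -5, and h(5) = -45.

h(s) = -s^2 - 3s - 5

Write h(s) = as^2 + bs + c. Substituting each data point gives a linear system:
  9a - 3b + c = -5
  c = -5
  25a + 5b + c = -45
Solving the system yields a = -1, b = -3, c = -5.
So h(s) = -s^2 - 3s - 5.
Check: h(-3) = -5. ✓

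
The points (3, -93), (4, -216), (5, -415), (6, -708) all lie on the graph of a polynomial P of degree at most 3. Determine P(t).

P(t) = -3t^3 - 2t^2 + 2t

Using the Lagrange interpolation formula with nodes 3, 4, 5, 6:
  L_0(t) = (t - 4)(t - 5)(t - 6) / -6
  L_1(t) = (t - 3)(t - 5)(t - 6) / 2
  L_2(t) = (t - 3)(t - 4)(t - 6) / -2
  L_3(t) = (t - 3)(t - 4)(t - 5) / 6
Then P(t) = -93·L_0(t) - 216·L_1(t) - 415·L_2(t) - 708·L_3(t).
Expanding and collecting terms gives P(t) = -3t³ - 2t² + 2t.
Check: P(5) = -415. ✓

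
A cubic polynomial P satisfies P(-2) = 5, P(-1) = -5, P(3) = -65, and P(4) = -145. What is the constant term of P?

Write P(s) = as^3 + bs^2 + cs + d. Substituting each data point gives a linear system:
  -8a + 4b - 2c + d = 5
  -a + b - c + d = -5
  27a + 9b + 3c + d = -65
  64a + 16b + 4c + d = -145
Solving the system yields a = -2, b = -1, c = 1, d = -5.
So P(s) = -2s^3 - s^2 + s - 5.
The constant term is -5.

-5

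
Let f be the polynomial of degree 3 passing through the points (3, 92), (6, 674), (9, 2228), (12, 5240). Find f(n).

Write f(n) = an^3 + bn^2 + cn + d. Substituting each data point gives a linear system:
  27a + 9b + 3c + d = 92
  216a + 36b + 6c + d = 674
  729a + 81b + 9c + d = 2228
  1728a + 144b + 12c + d = 5240
Solving the system yields a = 3, b = 0, c = 5, d = -4.
So f(n) = 3n³ + 5n - 4.
Check: f(12) = 5240. ✓

f(n) = 3n^3 + 5n - 4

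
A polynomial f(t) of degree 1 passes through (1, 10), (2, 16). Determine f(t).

f(t) = 6t + 4

Write f(t) = at + b. Substituting each data point gives a linear system:
  a + b = 10
  2a + b = 16
Solving the system yields a = 6, b = 4.
So f(t) = 6t + 4.
Check: f(1) = 10. ✓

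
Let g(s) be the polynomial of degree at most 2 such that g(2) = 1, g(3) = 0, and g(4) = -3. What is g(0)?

-3

Write g(s) = as^2 + bs + c. Substituting each data point gives a linear system:
  4a + 2b + c = 1
  9a + 3b + c = 0
  16a + 4b + c = -3
Solving the system yields a = -1, b = 4, c = -3.
So g(s) = -s^2 + 4s - 3.
Then g(0) = -3.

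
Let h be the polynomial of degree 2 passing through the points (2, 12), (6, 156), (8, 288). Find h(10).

460

Using the Lagrange interpolation formula with nodes 2, 6, 8:
  L_0(s) = (s - 6)(s - 8) / 24
  L_1(s) = (s - 2)(s - 8) / -8
  L_2(s) = (s - 2)(s - 6) / 12
Then h(s) = 12·L_0(s) + 156·L_1(s) + 288·L_2(s).
Expanding and collecting terms gives h(s) = 5s^2 - 4s.
Evaluating at s = 10: h(10) = 460.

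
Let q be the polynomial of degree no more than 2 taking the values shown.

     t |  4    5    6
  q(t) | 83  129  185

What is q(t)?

Using the Lagrange interpolation formula with nodes 4, 5, 6:
  L_0(t) = (t - 5)(t - 6) / 2
  L_1(t) = (t - 4)(t - 6) / -1
  L_2(t) = (t - 4)(t - 5) / 2
Then q(t) = 83·L_0(t) + 129·L_1(t) + 185·L_2(t).
Expanding and collecting terms gives q(t) = 5t² + t - 1.
Check: q(6) = 185. ✓

q(t) = 5t^2 + t - 1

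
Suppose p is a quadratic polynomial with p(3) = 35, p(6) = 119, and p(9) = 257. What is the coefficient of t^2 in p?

3

Write p(t) = at^2 + bt + c. Substituting each data point gives a linear system:
  9a + 3b + c = 35
  36a + 6b + c = 119
  81a + 9b + c = 257
Solving the system yields a = 3, b = 1, c = 5.
So p(t) = 3t^2 + t + 5.
The leading coefficient is 3.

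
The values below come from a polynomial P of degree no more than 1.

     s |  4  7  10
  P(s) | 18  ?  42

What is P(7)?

30

On equispaced nodes a degree-1 polynomial has vanishing second forward difference, so
  P(4) - 2·P(7) + P(10) = 0.
Substituting the known values and solving for P(7):
  -2·P(7) = -60
  P(7) = 30.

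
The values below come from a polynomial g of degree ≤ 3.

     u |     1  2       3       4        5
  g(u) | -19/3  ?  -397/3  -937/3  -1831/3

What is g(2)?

On equispaced nodes a degree-3 polynomial has vanishing fourth forward difference, so
  g(1) - 4·g(2) + 6·g(3) - 4·g(4) + g(5) = 0.
Substituting the known values and solving for g(2):
  -4·g(2) = 484/3
  g(2) = -121/3.

-121/3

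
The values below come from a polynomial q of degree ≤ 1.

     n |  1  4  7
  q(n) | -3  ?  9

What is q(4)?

On equispaced nodes a degree-1 polynomial has vanishing second forward difference, so
  q(1) - 2·q(4) + q(7) = 0.
Substituting the known values and solving for q(4):
  -2·q(4) = -6
  q(4) = 3.

3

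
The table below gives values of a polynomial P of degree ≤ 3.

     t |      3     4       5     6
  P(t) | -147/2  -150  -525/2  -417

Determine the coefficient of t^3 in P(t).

Write P(t) = at^3 + bt^2 + ct + d. Substituting each data point gives a linear system:
  27a + 9b + 3c + d = -147/2
  64a + 16b + 4c + d = -150
  125a + 25b + 5c + d = -525/2
  216a + 36b + 6c + d = -417
Solving the system yields a = -1, b = -6, c = 5/2, d = 0.
So P(t) = -t^3 - 6t^2 + (5/2)t.
The leading coefficient is -1.

-1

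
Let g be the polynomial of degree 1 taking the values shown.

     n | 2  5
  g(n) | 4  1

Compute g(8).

Using the Lagrange interpolation formula with nodes 2, 5:
  L_0(n) = (n - 5) / -3
  L_1(n) = (n - 2) / 3
Then g(n) = 4·L_0(n) + 1·L_1(n).
Expanding and collecting terms gives g(n) = -n + 6.
Evaluating at n = 8: g(8) = -2.

-2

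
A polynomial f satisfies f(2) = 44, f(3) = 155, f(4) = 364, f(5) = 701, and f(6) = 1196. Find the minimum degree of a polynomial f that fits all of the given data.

3

Forward differences of the values at s = 2, 3, 4, 5, 6:
  f  : 44  155  364  701  1196
  Δ  : 111  209  337  495
  Δ^2: 98  128  158
  Δ^3: 30  30
  Δ^4: 0
The third differences are constant (30) and nonzero, while all higher differences vanish, so the minimal degree is 3.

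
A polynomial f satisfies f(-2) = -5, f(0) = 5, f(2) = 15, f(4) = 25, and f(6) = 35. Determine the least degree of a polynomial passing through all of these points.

Forward differences of the values at n = -2, 0, 2, 4, 6:
  f  : -5  5  15  25  35
  Δ  : 10  10  10  10
  Δ^2: 0  0  0
  Δ^3: 0  0
  Δ^4: 0
The first differences are constant (10) and nonzero, while all higher differences vanish, so the minimal degree is 1.

1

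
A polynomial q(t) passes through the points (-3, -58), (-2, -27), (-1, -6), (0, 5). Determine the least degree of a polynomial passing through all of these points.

2

Forward differences of the values at t = -3, -2, -1, 0:
  q  : -58  -27  -6  5
  Δ  : 31  21  11
  Δ^2: -10  -10
  Δ^3: 0
The second differences are constant (-10) and nonzero, while all higher differences vanish, so the minimal degree is 2.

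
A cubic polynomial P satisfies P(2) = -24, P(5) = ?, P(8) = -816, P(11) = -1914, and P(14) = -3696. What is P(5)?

-240

The 4 known points determine the degree-3 polynomial uniquely.
Write P(s) = as^3 + bs^2 + cs + d. Substituting each data point gives a linear system:
  8a + 4b + 2c + d = -24
  512a + 64b + 8c + d = -816
  1331a + 121b + 11c + d = -1914
  2744a + 196b + 14c + d = -3696
Solving the system yields a = -1, b = -5, c = 2, d = 0.
So P(s) = -s^3 - 5s^2 + 2s.
Then P(5) = -240.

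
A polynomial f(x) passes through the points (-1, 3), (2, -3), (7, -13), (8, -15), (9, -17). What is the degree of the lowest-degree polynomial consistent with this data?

1

Divided differences on the nodes -1, 2, 7, 8, 9:
  order 0: 3  -3  -13  -15  -17
  order 1: -2  -2  -2  -2
  order 2: 0  0  0
  order 3: 0  0
  order 4: 0
The order-1 divided differences are all -2 (nonzero) and every higher order vanishes, so the data lies on a polynomial of degree exactly 1.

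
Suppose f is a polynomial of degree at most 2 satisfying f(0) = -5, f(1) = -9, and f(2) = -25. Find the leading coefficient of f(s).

Write f(s) = as^2 + bs + c. Substituting each data point gives a linear system:
  c = -5
  a + b + c = -9
  4a + 2b + c = -25
Solving the system yields a = -6, b = 2, c = -5.
So f(s) = -6s^2 + 2s - 5.
The leading coefficient is -6.

-6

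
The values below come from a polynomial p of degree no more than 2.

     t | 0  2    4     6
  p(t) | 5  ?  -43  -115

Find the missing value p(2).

The 3 known points determine the degree-2 polynomial uniquely.
Write p(t) = at^2 + bt + c. Substituting each data point gives a linear system:
  c = 5
  16a + 4b + c = -43
  36a + 6b + c = -115
Solving the system yields a = -4, b = 4, c = 5.
So p(t) = -4t^2 + 4t + 5.
Then p(2) = -3.

-3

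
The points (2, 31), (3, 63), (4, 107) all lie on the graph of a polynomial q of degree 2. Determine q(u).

q(u) = 6u^2 + 2u + 3

Write q(u) = au^2 + bu + c. Substituting each data point gives a linear system:
  4a + 2b + c = 31
  9a + 3b + c = 63
  16a + 4b + c = 107
Solving the system yields a = 6, b = 2, c = 3.
So q(u) = 6u^2 + 2u + 3.
Check: q(4) = 107. ✓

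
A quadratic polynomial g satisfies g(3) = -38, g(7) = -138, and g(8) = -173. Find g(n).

g(n) = -2n^2 - 5n - 5

Using the Lagrange interpolation formula with nodes 3, 7, 8:
  L_0(n) = (n - 7)(n - 8) / 20
  L_1(n) = (n - 3)(n - 8) / -4
  L_2(n) = (n - 3)(n - 7) / 5
Then g(n) = -38·L_0(n) - 138·L_1(n) - 173·L_2(n).
Expanding and collecting terms gives g(n) = -2n^2 - 5n - 5.
Check: g(8) = -173. ✓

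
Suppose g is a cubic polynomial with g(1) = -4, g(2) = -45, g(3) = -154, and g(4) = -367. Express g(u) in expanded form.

Write g(u) = au^3 + bu^2 + cu + d. Substituting each data point gives a linear system:
  a + b + c + d = -4
  8a + 4b + 2c + d = -45
  27a + 9b + 3c + d = -154
  64a + 16b + 4c + d = -367
Solving the system yields a = -6, b = 2, c = -5, d = 5.
So g(u) = -6u³ + 2u² - 5u + 5.
Check: g(3) = -154. ✓

g(u) = -6u^3 + 2u^2 - 5u + 5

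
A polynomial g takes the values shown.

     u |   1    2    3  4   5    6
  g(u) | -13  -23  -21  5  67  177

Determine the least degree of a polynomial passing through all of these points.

3

Forward differences of the values at u = 1, 2, 3, 4, 5, 6:
  g  : -13  -23  -21  5  67  177
  Δ  : -10  2  26  62  110
  Δ^2: 12  24  36  48
  Δ^3: 12  12  12
  Δ^4: 0  0
  Δ^5: 0
The third differences are constant (12) and nonzero, while all higher differences vanish, so the minimal degree is 3.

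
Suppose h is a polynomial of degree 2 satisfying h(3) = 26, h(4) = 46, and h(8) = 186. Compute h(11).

354

Write h(s) = as^2 + bs + c. Substituting each data point gives a linear system:
  9a + 3b + c = 26
  16a + 4b + c = 46
  64a + 8b + c = 186
Solving the system yields a = 3, b = -1, c = 2.
So h(s) = 3s^2 - s + 2.
Then h(11) = 354.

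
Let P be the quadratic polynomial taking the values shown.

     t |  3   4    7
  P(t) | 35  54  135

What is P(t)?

Write P(t) = at^2 + bt + c. Substituting each data point gives a linear system:
  9a + 3b + c = 35
  16a + 4b + c = 54
  49a + 7b + c = 135
Solving the system yields a = 2, b = 5, c = 2.
So P(t) = 2t^2 + 5t + 2.
Check: P(4) = 54. ✓

P(t) = 2t^2 + 5t + 2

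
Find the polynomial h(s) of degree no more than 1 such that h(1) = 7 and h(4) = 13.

Using the Lagrange interpolation formula with nodes 1, 4:
  L_0(s) = (s - 4) / -3
  L_1(s) = (s - 1) / 3
Then h(s) = 7·L_0(s) + 13·L_1(s).
Expanding and collecting terms gives h(s) = 2s + 5.
Check: h(1) = 7. ✓

h(s) = 2s + 5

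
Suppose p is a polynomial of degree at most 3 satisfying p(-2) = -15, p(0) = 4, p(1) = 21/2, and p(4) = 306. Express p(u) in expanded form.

p(u) = 4u^3 + 3u^2 - (1/2)u + 4

Write p(u) = au^3 + bu^2 + cu + d. Substituting each data point gives a linear system:
  -8a + 4b - 2c + d = -15
  d = 4
  a + b + c + d = 21/2
  64a + 16b + 4c + d = 306
Solving the system yields a = 4, b = 3, c = -1/2, d = 4.
So p(u) = 4u^3 + 3u^2 - (1/2)u + 4.
Check: p(1) = 21/2. ✓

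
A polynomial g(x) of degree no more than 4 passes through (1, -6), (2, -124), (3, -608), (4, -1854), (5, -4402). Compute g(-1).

Write g(x) = ax^4 + bx^3 + cx^2 + dx + e. Substituting each data point gives a linear system:
  a + b + c + d + e = -6
  16a + 8b + 4c + 2d + e = -124
  81a + 27b + 9c + 3d + e = -608
  256a + 64b + 16c + 4d + e = -1854
  625a + 125b + 25c + 5d + e = -4402
Solving the system yields a = -6, b = -6, c = 3, d = 5, e = -2.
So g(x) = -6x^4 - 6x^3 + 3x^2 + 5x - 2.
Then g(-1) = -4.

-4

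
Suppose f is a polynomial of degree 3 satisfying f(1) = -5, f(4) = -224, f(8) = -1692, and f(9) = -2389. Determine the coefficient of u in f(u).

5

Write f(u) = au^3 + bu^2 + cu + d. Substituting each data point gives a linear system:
  a + b + c + d = -5
  64a + 16b + 4c + d = -224
  512a + 64b + 8c + d = -1692
  729a + 81b + 9c + d = -2389
Solving the system yields a = -3, b = -3, c = 5, d = -4.
So f(u) = -3u³ - 3u² + 5u - 4.
The coefficient of u is 5.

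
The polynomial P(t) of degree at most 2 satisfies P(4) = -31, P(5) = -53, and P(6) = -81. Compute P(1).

Forward differences of the values at t = 4, 5, 6:
  P  : -31  -53  -81
  Δ  : -22  -28
  Δ^2: -6
The second differences are constant, confirming degree 2.
Interpolating (Newton forward form) and evaluating at t = 1 gives P(1) = -1.

-1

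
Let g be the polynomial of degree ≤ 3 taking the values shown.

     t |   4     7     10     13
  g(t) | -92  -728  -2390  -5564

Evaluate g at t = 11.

-3256

Write g(t) = at^3 + bt^2 + ct + d. Substituting each data point gives a linear system:
  64a + 16b + 4c + d = -92
  343a + 49b + 7c + d = -728
  1000a + 100b + 10c + d = -2390
  2197a + 169b + 13c + d = -5564
Solving the system yields a = -3, b = 6, c = 1, d = 0.
So g(t) = -3t^3 + 6t^2 + t.
Then g(11) = -3256.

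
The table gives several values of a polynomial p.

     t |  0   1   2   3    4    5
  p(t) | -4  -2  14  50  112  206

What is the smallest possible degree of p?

Forward differences of the values at t = 0, 1, 2, 3, 4, 5:
  p  : -4  -2  14  50  112  206
  Δ  : 2  16  36  62  94
  Δ^2: 14  20  26  32
  Δ^3: 6  6  6
  Δ^4: 0  0
  Δ^5: 0
The third differences are constant (6) and nonzero, while all higher differences vanish, so the minimal degree is 3.

3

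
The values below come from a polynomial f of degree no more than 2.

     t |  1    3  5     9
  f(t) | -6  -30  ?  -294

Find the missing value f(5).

The 3 known points determine the degree-2 polynomial uniquely.
Write f(t) = at^2 + bt + c. Substituting each data point gives a linear system:
  a + b + c = -6
  9a + 3b + c = -30
  81a + 9b + c = -294
Solving the system yields a = -4, b = 4, c = -6.
So f(t) = -4t² + 4t - 6.
Then f(5) = -86.

-86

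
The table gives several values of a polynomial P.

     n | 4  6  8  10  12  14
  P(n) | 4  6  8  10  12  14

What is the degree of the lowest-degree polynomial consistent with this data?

1

Forward differences of the values at n = 4, 6, 8, 10, 12, 14:
  P  : 4  6  8  10  12  14
  Δ  : 2  2  2  2  2
  Δ^2: 0  0  0  0
  Δ^3: 0  0  0
  Δ^4: 0  0
  Δ^5: 0
The first differences are constant (2) and nonzero, while all higher differences vanish, so the minimal degree is 1.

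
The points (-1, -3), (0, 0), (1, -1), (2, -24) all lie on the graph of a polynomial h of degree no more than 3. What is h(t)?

h(t) = -3t^3 - 2t^2 + 4t

Using the Lagrange interpolation formula with nodes -1, 0, 1, 2:
  L_0(t) = t(t - 1)(t - 2) / -6
  L_1(t) = (t + 1)(t - 1)(t - 2) / 2
  L_2(t) = (t + 1)t(t - 2) / -2
  L_3(t) = (t + 1)t(t - 1) / 6
Then h(t) = -3·L_0(t) + 0·L_1(t) - 1·L_2(t) - 24·L_3(t).
Expanding and collecting terms gives h(t) = -3t³ - 2t² + 4t.
Check: h(0) = 0. ✓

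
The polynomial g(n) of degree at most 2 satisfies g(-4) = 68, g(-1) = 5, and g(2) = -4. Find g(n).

g(n) = 3n^2 - 6n - 4

Write g(n) = an^2 + bn + c. Substituting each data point gives a linear system:
  16a - 4b + c = 68
  a - b + c = 5
  4a + 2b + c = -4
Solving the system yields a = 3, b = -6, c = -4.
So g(n) = 3n^2 - 6n - 4.
Check: g(2) = -4. ✓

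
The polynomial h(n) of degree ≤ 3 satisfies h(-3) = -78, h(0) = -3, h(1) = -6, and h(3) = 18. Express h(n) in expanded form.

Write h(n) = an^3 + bn^2 + cn + d. Substituting each data point gives a linear system:
  -27a + 9b - 3c + d = -78
  d = -3
  a + b + c + d = -6
  27a + 9b + 3c + d = 18
Solving the system yields a = 2, b = -3, c = -2, d = -3.
So h(n) = 2n^3 - 3n^2 - 2n - 3.
Check: h(-3) = -78. ✓

h(n) = 2n^3 - 3n^2 - 2n - 3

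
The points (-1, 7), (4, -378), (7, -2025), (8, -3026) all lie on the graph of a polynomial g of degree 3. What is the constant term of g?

Write g(x) = ax^3 + bx^2 + cx + d. Substituting each data point gives a linear system:
  -a + b - c + d = 7
  64a + 16b + 4c + d = -378
  343a + 49b + 7c + d = -2025
  512a + 64b + 8c + d = -3026
Solving the system yields a = -6, b = 1, c = -2, d = -2.
So g(x) = -6x^3 + x^2 - 2x - 2.
The constant term is -2.

-2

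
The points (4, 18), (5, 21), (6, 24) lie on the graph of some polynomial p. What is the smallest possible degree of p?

1

Forward differences of the values at x = 4, 5, 6:
  p  : 18  21  24
  Δ  : 3  3
  Δ^2: 0
The first differences are constant (3) and nonzero, while all higher differences vanish, so the minimal degree is 1.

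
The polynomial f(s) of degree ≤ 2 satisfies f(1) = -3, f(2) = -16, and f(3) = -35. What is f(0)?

Using the Lagrange interpolation formula with nodes 1, 2, 3:
  L_0(s) = (s - 2)(s - 3) / 2
  L_1(s) = (s - 1)(s - 3) / -1
  L_2(s) = (s - 1)(s - 2) / 2
Then f(s) = -3·L_0(s) - 16·L_1(s) - 35·L_2(s).
Expanding and collecting terms gives f(s) = -3s^2 - 4s + 4.
Evaluating at s = 0: f(0) = 4.

4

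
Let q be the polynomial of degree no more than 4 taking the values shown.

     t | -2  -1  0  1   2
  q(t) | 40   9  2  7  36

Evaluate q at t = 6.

1472

Forward differences of the values at t = -2, -1, 0, 1, 2:
  q  : 40  9  2  7  36
  Δ  : -31  -7  5  29
  Δ^2: 24  12  24
  Δ^3: -12  12
  Δ^4: 24
The fourth differences are constant, confirming degree 4.
Interpolating (Newton forward form) and evaluating at t = 6 gives q(6) = 1472.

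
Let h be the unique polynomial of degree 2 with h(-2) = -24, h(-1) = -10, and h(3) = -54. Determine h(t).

h(t) = -5t^2 - t - 6

Using the Lagrange interpolation formula with nodes -2, -1, 3:
  L_0(t) = (t + 1)(t - 3) / 5
  L_1(t) = (t + 2)(t - 3) / -4
  L_2(t) = (t + 2)(t + 1) / 20
Then h(t) = -24·L_0(t) - 10·L_1(t) - 54·L_2(t).
Expanding and collecting terms gives h(t) = -5t^2 - t - 6.
Check: h(3) = -54. ✓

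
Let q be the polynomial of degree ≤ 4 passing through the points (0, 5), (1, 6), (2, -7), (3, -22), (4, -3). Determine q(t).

q(t) = t^4 - 4t^3 - 2t^2 + 6t + 5

Write q(t) = at^4 + bt^3 + ct^2 + dt + e. Substituting each data point gives a linear system:
  e = 5
  a + b + c + d + e = 6
  16a + 8b + 4c + 2d + e = -7
  81a + 27b + 9c + 3d + e = -22
  256a + 64b + 16c + 4d + e = -3
Solving the system yields a = 1, b = -4, c = -2, d = 6, e = 5.
So q(t) = t^4 - 4t^3 - 2t^2 + 6t + 5.
Check: q(1) = 6. ✓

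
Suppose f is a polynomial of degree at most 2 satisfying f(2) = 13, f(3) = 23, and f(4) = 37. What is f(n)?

f(n) = 2n^2 + 5

Using the Lagrange interpolation formula with nodes 2, 3, 4:
  L_0(n) = (n - 3)(n - 4) / 2
  L_1(n) = (n - 2)(n - 4) / -1
  L_2(n) = (n - 2)(n - 3) / 2
Then f(n) = 13·L_0(n) + 23·L_1(n) + 37·L_2(n).
Expanding and collecting terms gives f(n) = 2n² + 5.
Check: f(4) = 37. ✓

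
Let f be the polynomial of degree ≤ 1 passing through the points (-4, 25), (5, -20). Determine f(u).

f(u) = -5u + 5

Using the Lagrange interpolation formula with nodes -4, 5:
  L_0(u) = (u - 5) / -9
  L_1(u) = (u + 4) / 9
Then f(u) = 25·L_0(u) - 20·L_1(u).
Expanding and collecting terms gives f(u) = -5u + 5.
Check: f(-4) = 25. ✓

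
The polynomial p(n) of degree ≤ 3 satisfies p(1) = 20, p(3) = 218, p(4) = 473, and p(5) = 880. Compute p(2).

79

Using the Lagrange interpolation formula with nodes 1, 3, 4, 5:
  L_0(n) = (n - 3)(n - 4)(n - 5) / -24
  L_1(n) = (n - 1)(n - 4)(n - 5) / 4
  L_2(n) = (n - 1)(n - 3)(n - 5) / -3
  L_3(n) = (n - 1)(n - 3)(n - 4) / 8
Then p(n) = 20·L_0(n) + 218·L_1(n) + 473·L_2(n) + 880·L_3(n).
Expanding and collecting terms gives p(n) = 6n^3 + 4n^2 + 5n + 5.
Evaluating at n = 2: p(2) = 79.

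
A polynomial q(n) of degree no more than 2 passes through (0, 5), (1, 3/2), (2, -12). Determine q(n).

Write q(n) = an^2 + bn + c. Substituting each data point gives a linear system:
  c = 5
  a + b + c = 3/2
  4a + 2b + c = -12
Solving the system yields a = -5, b = 3/2, c = 5.
So q(n) = -5n^2 + (3/2)n + 5.
Check: q(1) = 3/2. ✓

q(n) = -5n^2 + (3/2)n + 5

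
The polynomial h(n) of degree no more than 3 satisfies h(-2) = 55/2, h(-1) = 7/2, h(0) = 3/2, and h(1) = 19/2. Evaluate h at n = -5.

Forward differences of the values at n = -2, -1, 0, 1:
  h  : 55/2  7/2  3/2  19/2
  Δ  : -24  -2  8
  Δ^2: 22  10
  Δ^3: -12
The third differences are constant, confirming degree 3.
Interpolating (Newton forward form) and evaluating at n = -5 gives h(-5) = 703/2.

703/2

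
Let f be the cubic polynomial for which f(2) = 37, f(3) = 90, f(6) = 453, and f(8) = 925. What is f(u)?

f(u) = u^3 + 6u^2 + 4u - 3

Write f(u) = au^3 + bu^2 + cu + d. Substituting each data point gives a linear system:
  8a + 4b + 2c + d = 37
  27a + 9b + 3c + d = 90
  216a + 36b + 6c + d = 453
  512a + 64b + 8c + d = 925
Solving the system yields a = 1, b = 6, c = 4, d = -3.
So f(u) = u³ + 6u² + 4u - 3.
Check: f(8) = 925. ✓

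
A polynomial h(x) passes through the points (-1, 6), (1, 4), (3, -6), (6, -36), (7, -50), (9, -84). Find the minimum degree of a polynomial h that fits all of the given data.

2

Divided differences on the nodes -1, 1, 3, 6, 7, 9:
  order 0: 6  4  -6  -36  -50  -84
  order 1: -1  -5  -10  -14  -17
  order 2: -1  -1  -1  -1
  order 3: 0  0  0
  order 4: 0  0
  order 5: 0
The order-2 divided differences are all -1 (nonzero) and every higher order vanishes, so the data lies on a polynomial of degree exactly 2.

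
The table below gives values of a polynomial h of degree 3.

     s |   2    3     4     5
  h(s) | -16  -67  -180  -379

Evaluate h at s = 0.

-4

Using the Lagrange interpolation formula with nodes 2, 3, 4, 5:
  L_0(s) = (s - 3)(s - 4)(s - 5) / -6
  L_1(s) = (s - 2)(s - 4)(s - 5) / 2
  L_2(s) = (s - 2)(s - 3)(s - 5) / -2
  L_3(s) = (s - 2)(s - 3)(s - 4) / 6
Then h(s) = -16·L_0(s) - 67·L_1(s) - 180·L_2(s) - 379·L_3(s).
Expanding and collecting terms gives h(s) = -4s^3 + 5s^2 - 4.
Evaluating at s = 0: h(0) = -4.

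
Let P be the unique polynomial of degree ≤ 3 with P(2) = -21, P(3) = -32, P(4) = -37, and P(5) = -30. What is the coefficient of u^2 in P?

Write P(u) = au^3 + bu^2 + cu + d. Substituting each data point gives a linear system:
  8a + 4b + 2c + d = -21
  27a + 9b + 3c + d = -32
  64a + 16b + 4c + d = -37
  125a + 25b + 5c + d = -30
Solving the system yields a = 1, b = -6, c = 0, d = -5.
So P(u) = u³ - 6u² - 5.
The coefficient of u^2 is -6.

-6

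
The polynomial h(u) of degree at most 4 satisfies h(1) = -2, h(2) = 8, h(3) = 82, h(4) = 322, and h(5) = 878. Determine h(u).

h(u) = 2u^4 - 3u^3 + u - 2

Write h(u) = au^4 + bu^3 + cu^2 + du + e. Substituting each data point gives a linear system:
  a + b + c + d + e = -2
  16a + 8b + 4c + 2d + e = 8
  81a + 27b + 9c + 3d + e = 82
  256a + 64b + 16c + 4d + e = 322
  625a + 125b + 25c + 5d + e = 878
Solving the system yields a = 2, b = -3, c = 0, d = 1, e = -2.
So h(u) = 2u⁴ - 3u³ + u - 2.
Check: h(1) = -2. ✓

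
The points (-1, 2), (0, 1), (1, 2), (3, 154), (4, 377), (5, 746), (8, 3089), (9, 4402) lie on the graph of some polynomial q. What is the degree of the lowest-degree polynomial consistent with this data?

3

Divided differences on the nodes -1, 0, 1, 3, 4, 5, 8, 9:
  order 0: 2  1  2  154  377  746  3089  4402
  order 1: -1  1  76  223  369  781  1313
  order 2: 1  25  49  73  103  133
  order 3: 6  6  6  6  6
  order 4: 0  0  0  0
  order 5: 0  0  0
  order 6: 0  0
  order 7: 0
The order-3 divided differences are all 6 (nonzero) and every higher order vanishes, so the data lies on a polynomial of degree exactly 3.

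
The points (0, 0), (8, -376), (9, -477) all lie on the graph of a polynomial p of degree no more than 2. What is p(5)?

Write p(s) = as^2 + bs + c. Substituting each data point gives a linear system:
  c = 0
  64a + 8b + c = -376
  81a + 9b + c = -477
Solving the system yields a = -6, b = 1, c = 0.
So p(s) = -6s² + s.
Then p(5) = -145.

-145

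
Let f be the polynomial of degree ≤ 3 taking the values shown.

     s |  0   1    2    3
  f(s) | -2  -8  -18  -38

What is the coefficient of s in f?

-6

Write f(s) = as^3 + bs^2 + cs + d. Substituting each data point gives a linear system:
  d = -2
  a + b + c + d = -8
  8a + 4b + 2c + d = -18
  27a + 9b + 3c + d = -38
Solving the system yields a = -1, b = 1, c = -6, d = -2.
So f(s) = -s^3 + s^2 - 6s - 2.
The coefficient of s is -6.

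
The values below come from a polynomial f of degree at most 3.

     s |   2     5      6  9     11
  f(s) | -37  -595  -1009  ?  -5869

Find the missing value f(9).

-3271

The 4 known points determine the degree-3 polynomial uniquely.
Write f(s) = as^3 + bs^2 + cs + d. Substituting each data point gives a linear system:
  8a + 4b + 2c + d = -37
  125a + 25b + 5c + d = -595
  216a + 36b + 6c + d = -1009
  1331a + 121b + 11c + d = -5869
Solving the system yields a = -4, b = -5, c = 5, d = 5.
So f(s) = -4s^3 - 5s^2 + 5s + 5.
Then f(9) = -3271.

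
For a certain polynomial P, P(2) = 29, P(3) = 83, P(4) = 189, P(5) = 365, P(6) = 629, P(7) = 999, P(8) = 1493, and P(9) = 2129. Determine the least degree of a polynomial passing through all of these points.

Forward differences of the values at n = 2, 3, 4, 5, 6, 7, 8, 9:
  P  : 29  83  189  365  629  999  1493  2129
  Δ  : 54  106  176  264  370  494  636
  Δ^2: 52  70  88  106  124  142
  Δ^3: 18  18  18  18  18
  Δ^4: 0  0  0  0
  Δ^5: 0  0  0
  Δ^6: 0  0
  Δ^7: 0
The third differences are constant (18) and nonzero, while all higher differences vanish, so the minimal degree is 3.

3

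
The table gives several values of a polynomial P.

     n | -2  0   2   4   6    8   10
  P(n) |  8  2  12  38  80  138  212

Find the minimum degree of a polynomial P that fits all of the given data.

Forward differences of the values at n = -2, 0, 2, 4, 6, 8, 10:
  P  : 8  2  12  38  80  138  212
  Δ  : -6  10  26  42  58  74
  Δ^2: 16  16  16  16  16
  Δ^3: 0  0  0  0
  Δ^4: 0  0  0
  Δ^5: 0  0
  Δ^6: 0
The second differences are constant (16) and nonzero, while all higher differences vanish, so the minimal degree is 2.

2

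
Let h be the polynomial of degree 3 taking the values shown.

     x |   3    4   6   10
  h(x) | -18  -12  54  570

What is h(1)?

Write h(x) = ax^3 + bx^2 + cx + d. Substituting each data point gives a linear system:
  27a + 9b + 3c + d = -18
  64a + 16b + 4c + d = -12
  216a + 36b + 6c + d = 54
  1000a + 100b + 10c + d = 570
Solving the system yields a = 1, b = -4, c = -3, d = 0.
So h(x) = x^3 - 4x^2 - 3x.
Then h(1) = -6.

-6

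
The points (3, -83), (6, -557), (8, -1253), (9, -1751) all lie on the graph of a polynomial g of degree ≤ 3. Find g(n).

g(n) = -2n^3 - 4n^2 + 4n - 5

Using the Lagrange interpolation formula with nodes 3, 6, 8, 9:
  L_0(n) = (n - 6)(n - 8)(n - 9) / -90
  L_1(n) = (n - 3)(n - 8)(n - 9) / 18
  L_2(n) = (n - 3)(n - 6)(n - 9) / -10
  L_3(n) = (n - 3)(n - 6)(n - 8) / 18
Then g(n) = -83·L_0(n) - 557·L_1(n) - 1253·L_2(n) - 1751·L_3(n).
Expanding and collecting terms gives g(n) = -2n³ - 4n² + 4n - 5.
Check: g(6) = -557. ✓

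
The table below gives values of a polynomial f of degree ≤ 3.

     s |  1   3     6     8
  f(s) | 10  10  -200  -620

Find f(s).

f(s) = -2s^3 + 6s^2 + 2s + 4

Write f(s) = as^3 + bs^2 + cs + d. Substituting each data point gives a linear system:
  a + b + c + d = 10
  27a + 9b + 3c + d = 10
  216a + 36b + 6c + d = -200
  512a + 64b + 8c + d = -620
Solving the system yields a = -2, b = 6, c = 2, d = 4.
So f(s) = -2s^3 + 6s^2 + 2s + 4.
Check: f(3) = 10. ✓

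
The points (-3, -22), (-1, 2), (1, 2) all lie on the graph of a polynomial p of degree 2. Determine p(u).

Write p(u) = au^2 + bu + c. Substituting each data point gives a linear system:
  9a - 3b + c = -22
  a - b + c = 2
  a + b + c = 2
Solving the system yields a = -3, b = 0, c = 5.
So p(u) = -3u^2 + 5.
Check: p(1) = 2. ✓

p(u) = -3u^2 + 5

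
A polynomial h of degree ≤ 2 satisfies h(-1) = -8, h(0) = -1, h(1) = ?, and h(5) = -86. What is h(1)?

The 3 known points determine the degree-2 polynomial uniquely.
Write h(t) = at^2 + bt + c. Substituting each data point gives a linear system:
  a - b + c = -8
  c = -1
  25a + 5b + c = -86
Solving the system yields a = -4, b = 3, c = -1.
So h(t) = -4t^2 + 3t - 1.
Then h(1) = -2.

-2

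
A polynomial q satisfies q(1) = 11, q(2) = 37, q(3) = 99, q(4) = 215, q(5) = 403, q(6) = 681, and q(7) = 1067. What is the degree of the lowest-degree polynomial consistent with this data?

Forward differences of the values at u = 1, 2, 3, 4, 5, 6, 7:
  q  : 11  37  99  215  403  681  1067
  Δ  : 26  62  116  188  278  386
  Δ^2: 36  54  72  90  108
  Δ^3: 18  18  18  18
  Δ^4: 0  0  0
  Δ^5: 0  0
  Δ^6: 0
The third differences are constant (18) and nonzero, while all higher differences vanish, so the minimal degree is 3.

3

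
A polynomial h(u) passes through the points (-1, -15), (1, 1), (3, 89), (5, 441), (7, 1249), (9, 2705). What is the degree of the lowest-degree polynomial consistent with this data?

Forward differences of the values at u = -1, 1, 3, 5, 7, 9:
  h  : -15  1  89  441  1249  2705
  Δ  : 16  88  352  808  1456
  Δ^2: 72  264  456  648
  Δ^3: 192  192  192
  Δ^4: 0  0
  Δ^5: 0
The third differences are constant (192) and nonzero, while all higher differences vanish, so the minimal degree is 3.

3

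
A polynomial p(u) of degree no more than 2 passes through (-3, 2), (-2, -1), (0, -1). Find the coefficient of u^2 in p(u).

Write p(u) = au^2 + bu + c. Substituting each data point gives a linear system:
  9a - 3b + c = 2
  4a - 2b + c = -1
  c = -1
Solving the system yields a = 1, b = 2, c = -1.
So p(u) = u^2 + 2u - 1.
The leading coefficient is 1.

1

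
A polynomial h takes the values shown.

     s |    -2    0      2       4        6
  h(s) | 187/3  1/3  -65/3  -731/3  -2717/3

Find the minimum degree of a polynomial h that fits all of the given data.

3

Forward differences of the values at s = -2, 0, 2, 4, 6:
  h  : 187/3  1/3  -65/3  -731/3  -2717/3
  Δ  : -62  -22  -222  -662
  Δ^2: 40  -200  -440
  Δ^3: -240  -240
  Δ^4: 0
The third differences are constant (-240) and nonzero, while all higher differences vanish, so the minimal degree is 3.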